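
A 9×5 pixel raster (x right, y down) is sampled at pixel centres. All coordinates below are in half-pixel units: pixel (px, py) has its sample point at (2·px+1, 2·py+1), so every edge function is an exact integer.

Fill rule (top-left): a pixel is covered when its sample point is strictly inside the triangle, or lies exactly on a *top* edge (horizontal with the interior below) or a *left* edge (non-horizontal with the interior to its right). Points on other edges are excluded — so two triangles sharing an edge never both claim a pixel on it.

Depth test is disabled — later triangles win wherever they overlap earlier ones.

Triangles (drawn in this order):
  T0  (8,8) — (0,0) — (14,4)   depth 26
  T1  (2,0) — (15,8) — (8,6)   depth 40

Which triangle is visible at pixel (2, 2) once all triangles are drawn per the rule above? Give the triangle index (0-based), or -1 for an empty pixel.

T0:
  2·area = 80
  edge (8, 8)→(0, 0): d=(-8,-8) top-left  bias=+0
  edge (0, 0)→(14, 4): d=(14,4) right/bottom  bias=-1
  edge (14, 4)→(8, 8): d=(-6,4) right/bottom  bias=-1
    (0,0)@(1, 1): e=[0,10,70] → █  [on edge]
    (1,0)@(3, 1): e=[16,2,62] → █
    (2,0)@(5, 1): e=[32,-6,54] → ·
    (0,1)@(1, 3): e=[-16,38,58] → ·
    (1,1)@(3, 3): e=[0,30,50] → █  [on edge]
    (2,1)@(5, 3): e=[16,22,42] → █
    (3,1)@(7, 3): e=[32,14,34] → █
    (4,1)@(9, 3): e=[48,6,26] → █
    (5,1)@(11, 3): e=[64,-2,18] → ·
    (1,2)@(3, 5): e=[-16,58,38] → ·
    (2,2)@(5, 5): e=[0,50,30] → █  [on edge]
    (5,2)@(11, 5): e=[48,26,6] → █
    (3,3)@(7, 7): e=[0,70,10] → █  [on edge]
    (4,4)@(9, 9): e=[0,90,-10] → ·  [on edge]
  covered (12 px):
    █ █ · · · · · · ·
    · █ █ █ █ · · · ·
    · · █ █ █ █ · · ·
    · · · █ █ · · · ·
    · · · · · · · · ·
T1:
  2·area = 30
  edge (2, 0)→(15, 8): d=(13,8) right/bottom  bias=-1
  edge (15, 8)→(8, 6): d=(-7,-2) top-left  bias=+0
  edge (8, 6)→(2, 0): d=(-6,-6) top-left  bias=+0
    (1,0)@(3, 1): e=[5,25,0] → █  [on edge]
    (2,0)@(5, 1): e=[-11,29,12] → ·
    (1,1)@(3, 3): e=[31,11,-12] → ·
    (2,1)@(5, 3): e=[15,15,0] → █  [on edge]
    (3,1)@(7, 3): e=[-1,19,12] → ·
    (2,2)@(5, 5): e=[41,1,-12] → ·
    (3,2)@(7, 5): e=[25,5,0] → █  [on edge]
    (4,2)@(9, 5): e=[9,9,12] → █
    (5,2)@(11, 5): e=[-7,13,24] → ·
    (3,3)@(7, 7): e=[51,-9,-12] → ·
    (4,3)@(9, 7): e=[35,-5,0] → ·  [on edge]
    (6,3)@(13, 7): e=[3,3,24] → █
    (5,4)@(11, 9): e=[45,-15,0] → ·  [on edge]
  covered (5 px):
    · █ · · · · · · ·
    · · █ · · · · · ·
    · · · █ █ · · · ·
    · · · · · · █ · ·
    · · · · · · · · ·

Z-buffer (winner per pixel, '.' = empty):
  0 1 . . . . . . .
  . 0 1 0 0 . . . .
  . . 0 1 1 0 . . .
  . . . 0 0 . 1 . .
  . . . . . . . . .

Answer: 0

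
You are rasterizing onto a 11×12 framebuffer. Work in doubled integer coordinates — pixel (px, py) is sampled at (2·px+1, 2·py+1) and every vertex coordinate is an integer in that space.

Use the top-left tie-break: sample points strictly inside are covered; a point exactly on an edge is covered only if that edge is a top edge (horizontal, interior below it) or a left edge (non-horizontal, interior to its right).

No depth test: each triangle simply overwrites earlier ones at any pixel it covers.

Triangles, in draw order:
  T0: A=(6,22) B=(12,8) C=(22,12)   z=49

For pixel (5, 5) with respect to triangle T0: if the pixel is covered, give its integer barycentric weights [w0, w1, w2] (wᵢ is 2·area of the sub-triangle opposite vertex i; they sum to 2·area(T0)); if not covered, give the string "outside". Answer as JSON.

T0:
  2·area = 164
  edge (6, 22)→(12, 8): d=(6,-14) top-left  bias=+0
  edge (12, 8)→(22, 12): d=(10,4) right/bottom  bias=-1
  edge (22, 12)→(6, 22): d=(-16,10) right/bottom  bias=-1
    (7,0)@(15, 1): e=[0,-82,246] → ·  [on edge]
    (6,4)@(13, 9): e=[20,6,138] → █
    (7,4)@(15, 9): e=[48,-2,118] → ·
    (5,5)@(11, 11): e=[4,34,126] → █
    (7,5)@(15, 11): e=[60,18,86] → █
    (8,5)@(17, 11): e=[88,10,66] → █
    (9,5)@(19, 11): e=[116,2,46] → █
    (10,5)@(21, 11): e=[144,-6,26] → ·
    (5,6)@(11, 13): e=[16,54,94] → █
    (10,6)@(21, 13): e=[156,14,-6] → ·
    (4,7)@(9, 15): e=[0,82,82] → █  [on edge]
    (9,7)@(19, 15): e=[140,42,-18] → ·
  covered (21 px):
    · · · · · · · · · · ·
    · · · · · · · · · · ·
    · · · · · · · · · · ·
    · · · · · · · · · · ·
    · · · · · · █ · · · ·
    · · · · · █ █ █ █ █ ·
    · · · · · █ █ █ █ █ ·
    · · · · █ █ █ █ █ · ·
    · · · · █ █ █ · · · ·
    · · · · █ · · · · · ·
    · · · █ · · · · · · ·
    · · · · · · · · · · ·

Result: [34,126,4]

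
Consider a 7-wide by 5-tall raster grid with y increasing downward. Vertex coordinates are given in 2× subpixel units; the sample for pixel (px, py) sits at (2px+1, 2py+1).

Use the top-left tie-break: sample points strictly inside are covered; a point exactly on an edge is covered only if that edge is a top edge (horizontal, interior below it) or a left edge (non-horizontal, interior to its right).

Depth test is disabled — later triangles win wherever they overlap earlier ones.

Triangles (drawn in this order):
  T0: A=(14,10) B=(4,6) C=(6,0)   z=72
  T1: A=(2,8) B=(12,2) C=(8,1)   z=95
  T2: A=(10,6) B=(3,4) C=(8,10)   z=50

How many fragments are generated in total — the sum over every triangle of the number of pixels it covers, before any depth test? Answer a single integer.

T0:
  2·area = 68
  edge (14, 10)→(4, 6): d=(-10,-4) top-left  bias=+0
  edge (4, 6)→(6, 0): d=(2,-6) top-left  bias=+0
  edge (6, 0)→(14, 10): d=(8,10) right/bottom  bias=-1
    (2,1)@(5, 3): e=[34,0,34] → #  [on edge]
    (3,1)@(7, 3): e=[42,12,14] → #
    (4,1)@(9, 3): e=[50,24,-6] → ·
    (2,2)@(5, 5): e=[14,4,50] → #
    (4,2)@(9, 5): e=[30,28,10] → #
    (5,2)@(11, 5): e=[38,40,-10] → ·
    (2,3)@(5, 7): e=[-6,8,66] → ·
    (3,3)@(7, 7): e=[2,20,46] → #
    (5,3)@(11, 7): e=[18,44,6] → #
    (6,3)@(13, 7): e=[26,56,-14] → ·
    (1,4)@(3, 9): e=[-34,0,102] → ·  [on edge]
    (3,4)@(7, 9): e=[-18,24,62] → ·
  covered (9 px):
    · · · · · · ·
    · · # # · · ·
    · · # # # · ·
    · · · # # # ·
    · · · · · · #
T1:
  2·area = 34  (B↔C swapped to make it positive)
  edge (2, 8)→(8, 1): d=(6,-7) top-left  bias=+0
  edge (8, 1)→(12, 2): d=(4,1) right/bottom  bias=-1
  edge (12, 2)→(2, 8): d=(-10,6) right/bottom  bias=-1
    (3,1)@(7, 3): e=[5,9,20] → #
    (4,1)@(9, 3): e=[19,7,8] → #
    (5,1)@(11, 3): e=[33,5,-4] → ·
    (2,2)@(5, 5): e=[3,19,12] → #
    (3,2)@(7, 5): e=[17,17,0] → ·  [on edge]
    (4,2)@(9, 5): e=[31,15,-12] → ·
    (1,3)@(3, 7): e=[1,29,4] → #
    (2,3)@(5, 7): e=[15,27,-8] → ·
    (1,4)@(3, 9): e=[13,37,-16] → ·
  covered (4 px):
    · · · · · · ·
    · · · # # · ·
    · · # · · · ·
    · # · · · · ·
    · · · · · · ·
T2:
  2·area = 32  (B↔C swapped to make it positive)
  edge (10, 6)→(8, 10): d=(-2,4) right/bottom  bias=-1
  edge (8, 10)→(3, 4): d=(-5,-6) top-left  bias=+0
  edge (3, 4)→(10, 6): d=(7,2) right/bottom  bias=-1
    (2,2)@(5, 5): e=[22,7,3] → #
    (3,2)@(7, 5): e=[14,19,-1] → ·
    (2,3)@(5, 7): e=[18,-3,17] → ·
    (3,3)@(7, 7): e=[10,9,13] → #
    (4,3)@(9, 7): e=[2,21,9] → #
    (5,3)@(11, 7): e=[-6,33,5] → ·
    (3,4)@(7, 9): e=[6,-1,27] → ·
    (4,4)@(9, 9): e=[-2,11,23] → ·
  covered (3 px):
    · · · · · · ·
    · · · · · · ·
    · · # · · · ·
    · · · # # · ·
    · · · · · · ·

Result: 16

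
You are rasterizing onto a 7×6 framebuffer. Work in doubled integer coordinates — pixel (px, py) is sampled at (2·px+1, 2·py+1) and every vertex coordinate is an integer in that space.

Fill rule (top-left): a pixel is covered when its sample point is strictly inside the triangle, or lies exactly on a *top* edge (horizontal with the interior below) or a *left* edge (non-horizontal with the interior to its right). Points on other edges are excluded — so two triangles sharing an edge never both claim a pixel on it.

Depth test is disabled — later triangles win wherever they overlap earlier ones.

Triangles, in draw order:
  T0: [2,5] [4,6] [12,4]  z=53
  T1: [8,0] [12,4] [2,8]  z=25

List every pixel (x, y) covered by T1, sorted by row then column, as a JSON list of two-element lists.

T0:
  2·area = 12  (B↔C swapped to make it positive)
  edge (2, 5)→(12, 4): d=(10,-1) top-left  bias=+0
  edge (12, 4)→(4, 6): d=(-8,2) right/bottom  bias=-1
  edge (4, 6)→(2, 5): d=(-2,-1) top-left  bias=+0
    (1,2)@(3, 5): e=[1,10,1] → █
    (2,2)@(5, 5): e=[3,6,3] → █
    (3,2)@(7, 5): e=[5,2,5] → █
    (4,2)@(9, 5): e=[7,-2,7] → ·
    (1,3)@(3, 7): e=[21,-6,-3] → ·
    (2,3)@(5, 7): e=[23,-10,-1] → ·
    (3,3)@(7, 7): e=[25,-14,1] → ·
  covered (3 px):
    · · · · · · ·
    · · · · · · ·
    · █ █ █ · · ·
    · · · · · · ·
    · · · · · · ·
    · · · · · · ·
T1:
  2·area = 56
  edge (8, 0)→(12, 4): d=(4,4) right/bottom  bias=-1
  edge (12, 4)→(2, 8): d=(-10,4) right/bottom  bias=-1
  edge (2, 8)→(8, 0): d=(6,-8) top-left  bias=+0
    (4,0)@(9, 1): e=[0,42,14] → ·  [on edge]
    (3,1)@(7, 3): e=[16,30,10] → █
    (4,1)@(9, 3): e=[8,22,26] → █
    (5,1)@(11, 3): e=[0,14,42] → ·  [on edge]
    (2,2)@(5, 5): e=[32,18,6] → █
    (5,2)@(11, 5): e=[8,-6,54] → ·
    (6,2)@(13, 5): e=[0,-14,70] → ·  [on edge]
    (1,3)@(3, 7): e=[48,6,2] → █
    (2,3)@(5, 7): e=[40,-2,18] → ·
    (3,3)@(7, 7): e=[32,-10,34] → ·
    (4,3)@(9, 7): e=[24,-18,50] → ·
    (1,4)@(3, 9): e=[56,-14,14] → ·
  covered (6 px):
    · · · · · · ·
    · · · █ █ · ·
    · · █ █ █ · ·
    · █ · · · · ·
    · · · · · · ·
    · · · · · · ·

Result: [[3,1],[4,1],[2,2],[3,2],[4,2],[1,3]]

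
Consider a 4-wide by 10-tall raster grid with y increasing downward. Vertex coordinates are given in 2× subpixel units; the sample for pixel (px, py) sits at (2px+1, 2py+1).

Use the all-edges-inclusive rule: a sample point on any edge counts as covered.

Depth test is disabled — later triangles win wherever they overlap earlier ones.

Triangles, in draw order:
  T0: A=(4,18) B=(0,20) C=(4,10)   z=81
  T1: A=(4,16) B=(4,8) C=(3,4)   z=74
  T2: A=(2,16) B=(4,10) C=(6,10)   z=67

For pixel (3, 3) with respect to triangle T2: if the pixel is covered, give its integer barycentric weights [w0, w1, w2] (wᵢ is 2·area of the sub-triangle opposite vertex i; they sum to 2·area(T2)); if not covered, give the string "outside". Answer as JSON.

T0:
  2·area = 32
  edge (4, 18)→(0, 20): d=(-4,2) inclusive
  edge (0, 20)→(4, 10): d=(4,-10) inclusive
  edge (4, 10)→(4, 18): d=(0,8) inclusive
    (1,6)@(3, 13): e=[22,2,8] → #
    (2,6)@(5, 13): e=[18,22,-8] → ·
    (1,7)@(3, 15): e=[14,10,8] → #
    (2,7)@(5, 15): e=[10,30,-8] → ·
    (1,8)@(3, 17): e=[6,18,8] → #
    (2,8)@(5, 17): e=[2,38,-8] → ·
    (0,9)@(1, 19): e=[2,6,24] → #
    (1,9)@(3, 19): e=[-2,26,8] → ·
  covered (4 px):
    · · · ·
    · · · ·
    · · · ·
    · · · ·
    · · · ·
    · · · ·
    · # · ·
    · # · ·
    · # · ·
    # · · ·
T1:
  2·area = 8  (B↔C swapped to make it positive)
  edge (4, 16)→(3, 4): d=(-1,-12) inclusive
  edge (3, 4)→(4, 8): d=(1,4) inclusive
  edge (4, 8)→(4, 16): d=(0,8) inclusive
  covered (0 px):
    · · · ·
    · · · ·
    · · · ·
    · · · ·
    · · · ·
    · · · ·
    · · · ·
    · · · ·
    · · · ·
    · · · ·
T2:
  2·area = 12
  edge (2, 16)→(4, 10): d=(2,-6) inclusive
  edge (4, 10)→(6, 10): d=(2,0) inclusive
  edge (6, 10)→(2, 16): d=(-4,6) inclusive
    (3,0)@(7, 1): e=[0,-18,30] → ·  [on edge]
    (2,3)@(5, 7): e=[0,-6,18] → ·  [on edge]
    (2,5)@(5, 11): e=[8,2,2] → #
    (3,5)@(7, 11): e=[20,2,-10] → ·
    (1,6)@(3, 13): e=[0,6,6] → #  [on edge]
    (2,6)@(5, 13): e=[12,6,-6] → ·
    (1,7)@(3, 15): e=[4,10,-2] → ·
    (0,9)@(1, 19): e=[0,18,-6] → ·  [on edge]
  covered (2 px):
    · · · ·
    · · · ·
    · · · ·
    · · · ·
    · · · ·
    · · # ·
    · # · ·
    · · · ·
    · · · ·
    · · · ·

Result: "outside"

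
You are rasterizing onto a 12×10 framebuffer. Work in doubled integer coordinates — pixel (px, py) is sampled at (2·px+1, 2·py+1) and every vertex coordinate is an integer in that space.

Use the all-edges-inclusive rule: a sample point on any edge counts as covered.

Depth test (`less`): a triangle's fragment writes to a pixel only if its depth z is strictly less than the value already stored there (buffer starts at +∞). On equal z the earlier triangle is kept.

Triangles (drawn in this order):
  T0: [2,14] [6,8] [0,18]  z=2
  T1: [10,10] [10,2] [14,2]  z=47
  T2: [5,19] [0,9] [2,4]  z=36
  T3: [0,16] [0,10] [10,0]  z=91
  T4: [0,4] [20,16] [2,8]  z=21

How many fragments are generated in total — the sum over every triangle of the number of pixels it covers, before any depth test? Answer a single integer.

T0:
  2·area = 4
  edge (2, 14)→(6, 8): d=(4,-6) inclusive
  edge (6, 8)→(0, 18): d=(-6,10) inclusive
  edge (0, 18)→(2, 14): d=(2,-4) inclusive
    (4,1)@(9, 3): e=[-2,0,6] → .  [on edge]
    (1,6)@(3, 13): e=[2,0,2] → X  [on edge]
    (2,6)@(5, 13): e=[14,-20,10] → .
    (1,7)@(3, 15): e=[10,-12,6] → .
  covered (1 px):
    . . . . . . . . . . . .
    . . . . . . . . . . . .
    . . . . . . . . . . . .
    . . . . . . . . . . . .
    . . . . . . . . . . . .
    . . . . . . . . . . . .
    . X . . . . . . . . . .
    . . . . . . . . . . . .
    . . . . . . . . . . . .
    . . . . . . . . . . . .
T1:
  2·area = 32
  edge (10, 10)→(10, 2): d=(0,-8) inclusive
  edge (10, 2)→(14, 2): d=(4,0) inclusive
  edge (14, 2)→(10, 10): d=(-4,8) inclusive
    (5,1)@(11, 3): e=[8,4,20] → X
    (6,1)@(13, 3): e=[24,4,4] → X
    (7,1)@(15, 3): e=[40,4,-12] → .
    (5,2)@(11, 5): e=[8,12,12] → X
    (6,2)@(13, 5): e=[24,12,-4] → .
    (5,3)@(11, 7): e=[8,20,4] → X
    (6,3)@(13, 7): e=[24,20,-12] → .
    (5,4)@(11, 9): e=[8,28,-4] → .
  covered (4 px):
    . . . . . . . . . . . .
    . . . . . X X . . . . .
    . . . . . X . . . . . .
    . . . . . X . . . . . .
    . . . . . . . . . . . .
    . . . . . . . . . . . .
    . . . . . . . . . . . .
    . . . . . . . . . . . .
    . . . . . . . . . . . .
    . . . . . . . . . . . .
T2:
  2·area = 45
  edge (5, 19)→(0, 9): d=(-5,-10) inclusive
  edge (0, 9)→(2, 4): d=(2,-5) inclusive
  edge (2, 4)→(5, 19): d=(3,15) inclusive
    (0,3)@(1, 7): e=[20,1,24] → X
    (1,3)@(3, 7): e=[40,11,-6] → .
    (0,4)@(1, 9): e=[10,5,30] → X
    (1,4)@(3, 9): e=[30,15,0] → X  [on edge]
    (2,4)@(5, 9): e=[50,25,-30] → .
    (0,5)@(1, 11): e=[0,9,36] → X  [on edge]
    (2,5)@(5, 11): e=[40,29,-24] → .
    (0,6)@(1, 13): e=[-10,13,42] → .
    (1,6)@(3, 13): e=[10,23,12] → X
    (2,6)@(5, 13): e=[30,33,-18] → .
    (1,7)@(3, 15): e=[0,27,18] → X  [on edge]
    (2,7)@(5, 15): e=[20,37,-12] → .
    (2,9)@(5, 19): e=[0,45,0] → X  [on edge]
  covered (8 px):
    . . . . . . . . . . . .
    . . . . . . . . . . . .
    . . . . . . . . . . . .
    X . . . . . . . . . . .
    X X . . . . . . . . . .
    X X . . . . . . . . . .
    . X . . . . . . . . . .
    . X . . . . . . . . . .
    . . . . . . . . . . . .
    . . X . . . . . . . . .
T3:
  2·area = 60
  edge (0, 16)→(0, 10): d=(0,-6) inclusive
  edge (0, 10)→(10, 0): d=(10,-10) inclusive
  edge (10, 0)→(0, 16): d=(-10,16) inclusive
    (4,0)@(9, 1): e=[54,0,6] → X  [on edge]
    (5,0)@(11, 1): e=[66,20,-26] → .
    (3,1)@(7, 3): e=[42,0,18] → X  [on edge]
    (4,1)@(9, 3): e=[54,20,-14] → .
    (2,2)@(5, 5): e=[30,0,30] → X  [on edge]
    (3,2)@(7, 5): e=[42,20,-2] → .
    (1,3)@(3, 7): e=[18,0,42] → X  [on edge]
    (3,3)@(7, 7): e=[42,40,-22] → .
    (0,4)@(1, 9): e=[6,0,54] → X  [on edge]
    (2,4)@(5, 9): e=[30,40,-10] → .
    (0,5)@(1, 11): e=[6,20,34] → X
    (2,5)@(5, 11): e=[30,60,-30] → .
  covered (10 px):
    . . . . X . . . . . . .
    . . . X . . . . . . . .
    . . X . . . . . . . . .
    . X X . . . . . . . . .
    X X . . . . . . . . . .
    X X . . . . . . . . . .
    X . . . . . . . . . . .
    . . . . . . . . . . . .
    . . . . . . . . . . . .
    . . . . . . . . . . . .
T4:
  2·area = 56
  edge (0, 4)→(20, 16): d=(20,12) inclusive
  edge (20, 16)→(2, 8): d=(-18,-8) inclusive
  edge (2, 8)→(0, 4): d=(-2,-4) inclusive
    (0,2)@(1, 5): e=[8,46,2] → X
    (1,2)@(3, 5): e=[-16,62,10] → .
    (0,3)@(1, 7): e=[48,10,-2] → .
    (1,3)@(3, 7): e=[24,26,6] → X
    (2,3)@(5, 7): e=[0,42,14] → X  [on edge]
    (3,3)@(7, 7): e=[-24,58,22] → .
    (1,4)@(3, 9): e=[64,-10,2] → .
    (2,4)@(5, 9): e=[40,6,10] → X
    (3,4)@(7, 9): e=[16,22,18] → X
    (4,4)@(9, 9): e=[-8,38,26] → .
    (2,5)@(5, 11): e=[80,-30,6] → .
    (3,5)@(7, 11): e=[56,-14,14] → .
    (7,6)@(15, 13): e=[0,14,42] → X  [on edge]
  covered (8 px):
    . . . . . . . . . . . .
    . . . . . . . . . . . .
    X . . . . . . . . . . .
    . X X . . . . . . . . .
    . . X X . . . . . . . .
    . . . . X X . . . . . .
    . . . . . . . X . . . .
    . . . . . . . . . . . .
    . . . . . . . . . . . .
    . . . . . . . . . . . .

Result: 31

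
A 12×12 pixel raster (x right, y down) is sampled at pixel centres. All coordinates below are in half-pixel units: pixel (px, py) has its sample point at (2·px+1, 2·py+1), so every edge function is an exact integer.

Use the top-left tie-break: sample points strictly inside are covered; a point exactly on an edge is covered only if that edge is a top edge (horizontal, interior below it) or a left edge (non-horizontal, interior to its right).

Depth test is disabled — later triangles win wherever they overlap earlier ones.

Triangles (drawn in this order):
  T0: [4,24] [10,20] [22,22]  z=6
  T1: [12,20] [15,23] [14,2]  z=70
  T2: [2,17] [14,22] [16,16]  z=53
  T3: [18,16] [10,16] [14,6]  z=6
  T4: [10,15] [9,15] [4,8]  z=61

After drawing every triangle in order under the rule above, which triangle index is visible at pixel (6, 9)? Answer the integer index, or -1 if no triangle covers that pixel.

T0:
  2·area = 60
  edge (4, 24)→(10, 20): d=(6,-4) top-left  bias=+0
  edge (10, 20)→(22, 22): d=(12,2) right/bottom  bias=-1
  edge (22, 22)→(4, 24): d=(-18,2) right/bottom  bias=-1
    (4,10)@(9, 21): e=[2,14,44] → #
    (5,10)@(11, 21): e=[10,10,40] → #
    (6,10)@(13, 21): e=[18,6,36] → #
    (7,10)@(15, 21): e=[26,2,32] → #
    (8,10)@(17, 21): e=[34,-2,28] → ·
    (3,11)@(7, 23): e=[6,42,12] → #
    (6,11)@(13, 23): e=[30,30,0] → ·  [on edge]
    (7,11)@(15, 23): e=[38,26,-4] → ·
  covered (7 px):
    · · · · · · · · · · · ·
    · · · · · · · · · · · ·
    · · · · · · · · · · · ·
    · · · · · · · · · · · ·
    · · · · · · · · · · · ·
    · · · · · · · · · · · ·
    · · · · · · · · · · · ·
    · · · · · · · · · · · ·
    · · · · · · · · · · · ·
    · · · · · · · · · · · ·
    · · · · # # # # · · · ·
    · · · # # # · · · · · ·
T1:
  2·area = 60  (B↔C swapped to make it positive)
  edge (12, 20)→(14, 2): d=(2,-18) top-left  bias=+0
  edge (14, 2)→(15, 23): d=(1,21) right/bottom  bias=-1
  edge (15, 23)→(12, 20): d=(-3,-3) top-left  bias=+0
    (0,4)@(1, 9): e=[-220,280,0] → ·  [on edge]
    (1,5)@(3, 11): e=[-180,240,0] → ·  [on edge]
    (6,5)@(13, 11): e=[0,30,30] → #  [on edge]
    (7,5)@(15, 11): e=[36,-12,36] → ·
    (2,6)@(5, 13): e=[-140,200,0] → ·  [on edge]
    (6,6)@(13, 13): e=[4,32,24] → #
    (7,6)@(15, 13): e=[40,-10,30] → ·
    (3,7)@(7, 15): e=[-100,160,0] → ·  [on edge]
    (6,7)@(13, 15): e=[8,34,18] → #
    (7,7)@(15, 15): e=[44,-8,24] → ·
    (4,8)@(9, 17): e=[-60,120,0] → ·  [on edge]
    (6,8)@(13, 17): e=[12,36,12] → #
    (5,9)@(11, 19): e=[-20,80,0] → ·  [on edge]
    (6,10)@(13, 21): e=[20,40,0] → #  [on edge]
    (7,11)@(15, 23): e=[60,0,0] → ·  [on edge]
  covered (6 px):
    · · · · · · · · · · · ·
    · · · · · · · · · · · ·
    · · · · · · · · · · · ·
    · · · · · · · · · · · ·
    · · · · · · · · · · · ·
    · · · · · · # · · · · ·
    · · · · · · # · · · · ·
    · · · · · · # · · · · ·
    · · · · · · # · · · · ·
    · · · · · · # · · · · ·
    · · · · · · # · · · · ·
    · · · · · · · · · · · ·
T2:
  2·area = 82  (B↔C swapped to make it positive)
  edge (2, 17)→(16, 16): d=(14,-1) top-left  bias=+0
  edge (16, 16)→(14, 22): d=(-2,6) right/bottom  bias=-1
  edge (14, 22)→(2, 17): d=(-12,-5) top-left  bias=+0
    (10,0)@(21, 1): e=[-205,0,287] → ·  [on edge]
    (9,3)@(19, 7): e=[-123,0,205] → ·  [on edge]
    (8,6)@(17, 13): e=[-41,0,123] → ·  [on edge]
    (1,8)@(3, 17): e=[1,76,5] → #
    (2,8)@(5, 17): e=[3,64,15] → #
    (3,8)@(7, 17): e=[5,52,25] → #
    (4,8)@(9, 17): e=[7,40,35] → #
    (5,8)@(11, 17): e=[9,28,45] → #
    (6,8)@(13, 17): e=[11,16,55] → #
    (7,8)@(15, 17): e=[13,4,65] → #
    (8,8)@(17, 17): e=[15,-8,75] → ·
    (1,9)@(3, 19): e=[29,72,-19] → ·
    (7,9)@(15, 19): e=[41,0,41] → ·  [on edge]
  covered (12 px):
    · · · · · · · · · · · ·
    · · · · · · · · · · · ·
    · · · · · · · · · · · ·
    · · · · · · · · · · · ·
    · · · · · · · · · · · ·
    · · · · · · · · · · · ·
    · · · · · · · · · · · ·
    · · · · · · · · · · · ·
    · # # # # # # # · · · ·
    · · · # # # # · · · · ·
    · · · · · · # · · · · ·
    · · · · · · · · · · · ·
T3:
  2·area = 80
  edge (18, 16)→(10, 16): d=(-8,0) right/bottom  bias=-1
  edge (10, 16)→(14, 6): d=(4,-10) top-left  bias=+0
  edge (14, 6)→(18, 16): d=(4,10) right/bottom  bias=-1
    (6,4)@(13, 9): e=[56,2,22] → #
    (7,4)@(15, 9): e=[56,22,2] → #
    (8,4)@(17, 9): e=[56,42,-18] → ·
    (6,5)@(13, 11): e=[40,10,30] → #
    (8,5)@(17, 11): e=[40,50,-10] → ·
    (6,6)@(13, 13): e=[24,18,38] → #
    (8,6)@(17, 13): e=[24,58,-2] → ·
    (5,7)@(11, 15): e=[8,6,66] → #
    (8,7)@(17, 15): e=[8,66,6] → #
    (9,7)@(19, 15): e=[8,86,-14] → ·
    (5,8)@(11, 17): e=[-8,14,74] → ·
    (6,8)@(13, 17): e=[-8,34,54] → ·
  covered (10 px):
    · · · · · · · · · · · ·
    · · · · · · · · · · · ·
    · · · · · · · · · · · ·
    · · · · · · · · · · · ·
    · · · · · · # # · · · ·
    · · · · · · # # · · · ·
    · · · · · · # # · · · ·
    · · · · · # # # # · · ·
    · · · · · · · · · · · ·
    · · · · · · · · · · · ·
    · · · · · · · · · · · ·
    · · · · · · · · · · · ·
T4:
  2·area = 7
  edge (10, 15)→(9, 15): d=(-1,0) right/bottom  bias=-1
  edge (9, 15)→(4, 8): d=(-5,-7) top-left  bias=+0
  edge (4, 8)→(10, 15): d=(6,7) right/bottom  bias=-1
    (0,7)@(1, 15): e=[0,-56,63] → ·  [on edge]
    (1,7)@(3, 15): e=[0,-42,49] → ·  [on edge]
    (2,7)@(5, 15): e=[0,-28,35] → ·  [on edge]
    (3,7)@(7, 15): e=[0,-14,21] → ·  [on edge]
    (4,7)@(9, 15): e=[0,0,7] → ·  [on edge]
    (5,7)@(11, 15): e=[0,14,-7] → ·  [on edge]
    (6,7)@(13, 15): e=[0,28,-21] → ·  [on edge]
    (7,7)@(15, 15): e=[0,42,-35] → ·  [on edge]
    (8,7)@(17, 15): e=[0,56,-49] → ·  [on edge]
    (9,7)@(19, 15): e=[0,70,-63] → ·  [on edge]
    (10,7)@(21, 15): e=[0,84,-77] → ·  [on edge]
    (11,7)@(23, 15): e=[0,98,-91] → ·  [on edge]
  covered (0 px):
    · · · · · · · · · · · ·
    · · · · · · · · · · · ·
    · · · · · · · · · · · ·
    · · · · · · · · · · · ·
    · · · · · · · · · · · ·
    · · · · · · · · · · · ·
    · · · · · · · · · · · ·
    · · · · · · · · · · · ·
    · · · · · · · · · · · ·
    · · · · · · · · · · · ·
    · · · · · · · · · · · ·
    · · · · · · · · · · · ·

Z-buffer (winner per pixel, '.' = empty):
  . . . . . . . . . . . .
  . . . . . . . . . . . .
  . . . . . . . . . . . .
  . . . . . . . . . . . .
  . . . . . . 3 3 . . . .
  . . . . . . 3 3 . . . .
  . . . . . . 3 3 . . . .
  . . . . . 3 3 3 3 . . .
  . 2 2 2 2 2 2 2 . . . .
  . . . 2 2 2 2 . . . . .
  . . . . 0 0 2 0 . . . .
  . . . 0 0 0 . . . . . .

Result: 2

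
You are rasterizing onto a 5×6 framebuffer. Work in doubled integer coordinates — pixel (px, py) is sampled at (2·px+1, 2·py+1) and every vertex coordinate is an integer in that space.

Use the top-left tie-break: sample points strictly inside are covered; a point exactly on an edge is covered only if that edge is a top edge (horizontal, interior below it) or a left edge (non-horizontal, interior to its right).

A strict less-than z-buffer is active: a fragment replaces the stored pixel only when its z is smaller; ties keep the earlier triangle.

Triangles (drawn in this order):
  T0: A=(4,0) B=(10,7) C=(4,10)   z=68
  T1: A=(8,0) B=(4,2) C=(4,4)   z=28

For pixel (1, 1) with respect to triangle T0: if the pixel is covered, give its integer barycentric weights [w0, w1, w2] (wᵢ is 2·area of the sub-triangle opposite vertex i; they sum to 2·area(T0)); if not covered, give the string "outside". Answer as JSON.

T0:
  2·area = 60
  edge (4, 0)→(10, 7): d=(6,7) right/bottom  bias=-1
  edge (10, 7)→(4, 10): d=(-6,3) right/bottom  bias=-1
  edge (4, 10)→(4, 0): d=(0,-10) top-left  bias=+0
    (2,1)@(5, 3): e=[11,39,10] → X
    (3,1)@(7, 3): e=[-3,33,30] → .
    (2,2)@(5, 5): e=[23,27,10] → X
    (3,2)@(7, 5): e=[9,21,30] → X
    (4,2)@(9, 5): e=[-5,15,50] → .
    (2,3)@(5, 7): e=[35,15,10] → X
    (4,3)@(9, 7): e=[7,3,50] → X
    (2,4)@(5, 9): e=[47,3,10] → X
    (3,4)@(7, 9): e=[33,-3,30] → .
    (4,4)@(9, 9): e=[19,-9,50] → .
    (2,5)@(5, 11): e=[59,-9,10] → .
  covered (7 px):
    . . . . .
    . . X . .
    . . X X .
    . . X X X
    . . X . .
    . . . . .
T1:
  2·area = 8  (B↔C swapped to make it positive)
  edge (8, 0)→(4, 4): d=(-4,4) right/bottom  bias=-1
  edge (4, 4)→(4, 2): d=(0,-2) top-left  bias=+0
  edge (4, 2)→(8, 0): d=(4,-2) top-left  bias=+0
    (3,0)@(7, 1): e=[0,6,2] → .  [on edge]
    (2,1)@(5, 3): e=[0,2,6] → .  [on edge]
    (1,2)@(3, 5): e=[0,-2,10] → .  [on edge]
    (0,3)@(1, 7): e=[0,-6,14] → .  [on edge]
  covered (0 px):
    . . . . .
    . . . . .
    . . . . .
    . . . . .
    . . . . .
    . . . . .

Answer: "outside"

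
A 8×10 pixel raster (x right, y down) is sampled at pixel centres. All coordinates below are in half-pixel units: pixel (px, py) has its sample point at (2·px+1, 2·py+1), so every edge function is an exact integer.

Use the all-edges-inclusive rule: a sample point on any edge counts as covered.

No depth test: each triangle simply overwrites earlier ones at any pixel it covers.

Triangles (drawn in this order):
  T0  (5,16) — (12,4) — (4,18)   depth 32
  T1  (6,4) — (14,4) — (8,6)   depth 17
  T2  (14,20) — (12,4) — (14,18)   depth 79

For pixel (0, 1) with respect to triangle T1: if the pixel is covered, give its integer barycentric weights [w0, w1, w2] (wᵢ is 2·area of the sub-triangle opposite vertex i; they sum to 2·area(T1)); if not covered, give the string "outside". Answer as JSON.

T0:
  2·area = 2
  edge (5, 16)→(12, 4): d=(7,-12) inclusive
  edge (12, 4)→(4, 18): d=(-8,14) inclusive
  edge (4, 18)→(5, 16): d=(1,-2) inclusive
  covered (0 px):
    . . . . . . . .
    . . . . . . . .
    . . . . . . . .
    . . . . . . . .
    . . . . . . . .
    . . . . . . . .
    . . . . . . . .
    . . . . . . . .
    . . . . . . . .
    . . . . . . . .
T1:
  2·area = 16
  edge (6, 4)→(14, 4): d=(8,0) inclusive
  edge (14, 4)→(8, 6): d=(-6,2) inclusive
  edge (8, 6)→(6, 4): d=(-2,-2) inclusive
    (1,0)@(3, 1): e=[-24,40,0] → .  [on edge]
    (2,1)@(5, 3): e=[-8,24,0] → .  [on edge]
    (3,2)@(7, 5): e=[8,8,0] → X  [on edge]
    (4,2)@(9, 5): e=[8,4,4] → X
    (5,2)@(11, 5): e=[8,0,8] → X  [on edge]
    (6,2)@(13, 5): e=[8,-4,12] → .
    (2,3)@(5, 7): e=[24,0,-8] → .  [on edge]
    (3,3)@(7, 7): e=[24,-4,-4] → .
    (4,3)@(9, 7): e=[24,-8,0] → .  [on edge]
    (5,3)@(11, 7): e=[24,-12,4] → .
    (5,4)@(11, 9): e=[40,-24,0] → .  [on edge]
    (6,5)@(13, 11): e=[56,-40,0] → .  [on edge]
    (7,6)@(15, 13): e=[72,-56,0] → .  [on edge]
  covered (3 px):
    . . . . . . . .
    . . . . . . . .
    . . . X X X . .
    . . . . . . . .
    . . . . . . . .
    . . . . . . . .
    . . . . . . . .
    . . . . . . . .
    . . . . . . . .
    . . . . . . . .
T2:
  2·area = 4
  edge (14, 20)→(12, 4): d=(-2,-16) inclusive
  edge (12, 4)→(14, 18): d=(2,14) inclusive
  edge (14, 18)→(14, 20): d=(0,2) inclusive
    (6,5)@(13, 11): e=[2,0,2] → X  [on edge]
    (7,5)@(15, 11): e=[34,-28,-2] → .
    (6,6)@(13, 13): e=[-2,4,2] → .
  covered (1 px):
    . . . . . . . .
    . . . . . . . .
    . . . . . . . .
    . . . . . . . .
    . . . . . . . .
    . . . . . . X .
    . . . . . . . .
    . . . . . . . .
    . . . . . . . .
    . . . . . . . .

Final: "outside"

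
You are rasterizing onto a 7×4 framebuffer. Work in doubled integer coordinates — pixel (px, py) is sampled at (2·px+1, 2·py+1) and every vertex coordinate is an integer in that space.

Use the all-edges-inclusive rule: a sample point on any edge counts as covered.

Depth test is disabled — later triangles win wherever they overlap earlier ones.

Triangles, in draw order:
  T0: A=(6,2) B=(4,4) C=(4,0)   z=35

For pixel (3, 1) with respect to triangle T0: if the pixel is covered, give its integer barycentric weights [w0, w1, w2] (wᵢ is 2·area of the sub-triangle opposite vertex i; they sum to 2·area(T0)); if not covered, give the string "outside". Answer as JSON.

T0:
  2·area = 8
  edge (6, 2)→(4, 4): d=(-2,2) inclusive
  edge (4, 4)→(4, 0): d=(0,-4) inclusive
  edge (4, 0)→(6, 2): d=(2,2) inclusive
    (2,0)@(5, 1): e=[4,4,0] → #  [on edge]
    (3,0)@(7, 1): e=[0,12,-4] → ·  [on edge]
    (2,1)@(5, 3): e=[0,4,4] → #  [on edge]
    (3,1)@(7, 3): e=[-4,12,0] → ·  [on edge]
    (1,2)@(3, 5): e=[0,-4,12] → ·  [on edge]
    (2,2)@(5, 5): e=[-4,4,8] → ·
    (4,2)@(9, 5): e=[-12,20,0] → ·  [on edge]
    (0,3)@(1, 7): e=[0,-12,20] → ·  [on edge]
    (5,3)@(11, 7): e=[-20,28,0] → ·  [on edge]
  covered (2 px):
    · · # · · · ·
    · · # · · · ·
    · · · · · · ·
    · · · · · · ·

Answer: "outside"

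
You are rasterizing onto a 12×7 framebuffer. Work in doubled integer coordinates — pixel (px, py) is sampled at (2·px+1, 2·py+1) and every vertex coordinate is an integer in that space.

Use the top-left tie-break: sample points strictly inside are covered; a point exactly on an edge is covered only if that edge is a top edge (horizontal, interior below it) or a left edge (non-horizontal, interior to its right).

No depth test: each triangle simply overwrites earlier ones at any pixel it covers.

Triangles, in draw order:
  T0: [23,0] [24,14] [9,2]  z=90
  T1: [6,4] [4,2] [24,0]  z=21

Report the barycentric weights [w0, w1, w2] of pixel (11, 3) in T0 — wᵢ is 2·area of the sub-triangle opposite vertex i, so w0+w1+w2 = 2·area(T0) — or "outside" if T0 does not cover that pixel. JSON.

T0:
  2·area = 198
  edge (23, 0)→(24, 14): d=(1,14) right/bottom  bias=-1
  edge (24, 14)→(9, 2): d=(-15,-12) top-left  bias=+0
  edge (9, 2)→(23, 0): d=(14,-2) top-left  bias=+0
    (8,0)@(17, 1): e=[85,111,2] → █
    (9,0)@(19, 1): e=[57,135,6] → █
    (10,0)@(21, 1): e=[29,159,10] → █
    (11,0)@(23, 1): e=[1,183,14] → █
    (5,1)@(11, 3): e=[171,9,18] → █
    (6,1)@(13, 3): e=[143,33,22] → █
    (7,1)@(15, 3): e=[115,57,26] → █
    (5,2)@(11, 5): e=[173,-21,46] → ·
    (6,2)@(13, 5): e=[145,3,50] → █
    (6,3)@(13, 7): e=[147,-27,78] → ·
    (7,3)@(15, 7): e=[119,-3,82] → ·
    (8,3)@(17, 7): e=[91,21,86] → █
  covered (27 px):
    · · · · · · · · █ █ █ █
    · · · · · █ █ █ █ █ █ █
    · · · · · · █ █ █ █ █ █
    · · · · · · · · █ █ █ █
    · · · · · · · · · █ █ █
    · · · · · · · · · · █ █
    · · · · · · · · · · · █
T1:
  2·area = 44
  edge (6, 4)→(4, 2): d=(-2,-2) top-left  bias=+0
  edge (4, 2)→(24, 0): d=(20,-2) top-left  bias=+0
  edge (24, 0)→(6, 4): d=(-18,4) right/bottom  bias=-1
    (1,0)@(3, 1): e=[0,-22,66] → ·  [on edge]
    (7,0)@(15, 1): e=[24,2,18] → █
    (8,0)@(17, 1): e=[28,6,10] → █
    (9,0)@(19, 1): e=[32,10,2] → █
    (10,0)@(21, 1): e=[36,14,-6] → ·
    (2,1)@(5, 3): e=[0,22,22] → █  [on edge]
    (3,1)@(7, 3): e=[4,26,14] → █
    (4,1)@(9, 3): e=[8,30,6] → █
    (5,1)@(11, 3): e=[12,34,-2] → ·
    (7,1)@(15, 3): e=[20,42,-18] → ·
    (8,1)@(17, 3): e=[24,46,-26] → ·
    (9,1)@(19, 3): e=[28,50,-34] → ·
    (3,2)@(7, 5): e=[0,66,-22] → ·  [on edge]
    (4,3)@(9, 7): e=[0,110,-66] → ·  [on edge]
    (5,4)@(11, 9): e=[0,154,-110] → ·  [on edge]
    (6,5)@(13, 11): e=[0,198,-154] → ·  [on edge]
    (7,6)@(15, 13): e=[0,242,-198] → ·  [on edge]
  covered (6 px):
    · · · · · · · █ █ █ · ·
    · · █ █ █ · · · · · · ·
    · · · · · · · · · · · ·
    · · · · · · · · · · · ·
    · · · · · · · · · · · ·
    · · · · · · · · · · · ·
    · · · · · · · · · · · ·

Answer: [93,98,7]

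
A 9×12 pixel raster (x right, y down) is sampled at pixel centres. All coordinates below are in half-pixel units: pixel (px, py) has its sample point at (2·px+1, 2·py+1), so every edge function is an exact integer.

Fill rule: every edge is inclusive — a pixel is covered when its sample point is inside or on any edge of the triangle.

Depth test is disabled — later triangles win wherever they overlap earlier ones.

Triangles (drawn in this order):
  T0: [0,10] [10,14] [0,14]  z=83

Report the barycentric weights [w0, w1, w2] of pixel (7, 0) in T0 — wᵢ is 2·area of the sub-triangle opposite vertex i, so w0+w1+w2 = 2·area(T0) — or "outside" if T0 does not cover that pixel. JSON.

T0:
  2·area = 40
  edge (0, 10)→(10, 14): d=(10,4) inclusive
  edge (10, 14)→(0, 14): d=(-10,0) inclusive
  edge (0, 14)→(0, 10): d=(0,-4) inclusive
    (0,5)@(1, 11): e=[6,30,4] → X
    (1,5)@(3, 11): e=[-2,30,12] → .
    (0,6)@(1, 13): e=[26,10,4] → X
    (1,6)@(3, 13): e=[18,10,12] → X
    (2,6)@(5, 13): e=[10,10,20] → X
    (3,6)@(7, 13): e=[2,10,28] → X
    (4,6)@(9, 13): e=[-6,10,36] → .
    (0,7)@(1, 15): e=[46,-10,4] → .
    (1,7)@(3, 15): e=[38,-10,12] → .
    (2,7)@(5, 15): e=[30,-10,20] → .
    (3,7)@(7, 15): e=[22,-10,28] → .
  covered (5 px):
    . . . . . . . . .
    . . . . . . . . .
    . . . . . . . . .
    . . . . . . . . .
    . . . . . . . . .
    X . . . . . . . .
    X X X X . . . . .
    . . . . . . . . .
    . . . . . . . . .
    . . . . . . . . .
    . . . . . . . . .
    . . . . . . . . .

Result: "outside"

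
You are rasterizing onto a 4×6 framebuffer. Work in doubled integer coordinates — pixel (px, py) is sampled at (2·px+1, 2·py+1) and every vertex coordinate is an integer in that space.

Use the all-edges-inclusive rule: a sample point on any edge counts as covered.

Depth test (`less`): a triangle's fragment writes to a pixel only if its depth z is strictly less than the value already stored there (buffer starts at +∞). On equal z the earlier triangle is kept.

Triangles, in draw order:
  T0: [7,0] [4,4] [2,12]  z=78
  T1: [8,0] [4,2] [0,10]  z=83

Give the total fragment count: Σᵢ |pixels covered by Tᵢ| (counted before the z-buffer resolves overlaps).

T0:
  2·area = 16  (B↔C swapped to make it positive)
  edge (7, 0)→(2, 12): d=(-5,12) inclusive
  edge (2, 12)→(4, 4): d=(2,-8) inclusive
  edge (4, 4)→(7, 0): d=(3,-4) inclusive
    (2,1)@(5, 3): e=[9,6,1] → X
    (3,1)@(7, 3): e=[-15,22,9] → .
    (2,2)@(5, 5): e=[-1,10,7] → .
    (1,4)@(3, 9): e=[3,2,11] → X
    (2,4)@(5, 9): e=[-21,18,19] → .
    (1,5)@(3, 11): e=[-7,6,17] → .
  covered (2 px):
    . . . .
    . . X .
    . . . .
    . . . .
    . X . .
    . . . .
T1:
  2·area = 24  (B↔C swapped to make it positive)
  edge (8, 0)→(0, 10): d=(-8,10) inclusive
  edge (0, 10)→(4, 2): d=(4,-8) inclusive
  edge (4, 2)→(8, 0): d=(4,-2) inclusive
    (3,0)@(7, 1): e=[2,20,2] → X
    (2,1)@(5, 3): e=[6,12,6] → X
    (3,1)@(7, 3): e=[-14,28,10] → .
    (1,2)@(3, 5): e=[10,4,10] → X
    (2,2)@(5, 5): e=[-10,20,14] → .
    (1,3)@(3, 7): e=[-6,12,18] → .
  covered (3 px):
    . . . X
    . . X .
    . X . .
    . . . .
    . . . .
    . . . .

Final: 5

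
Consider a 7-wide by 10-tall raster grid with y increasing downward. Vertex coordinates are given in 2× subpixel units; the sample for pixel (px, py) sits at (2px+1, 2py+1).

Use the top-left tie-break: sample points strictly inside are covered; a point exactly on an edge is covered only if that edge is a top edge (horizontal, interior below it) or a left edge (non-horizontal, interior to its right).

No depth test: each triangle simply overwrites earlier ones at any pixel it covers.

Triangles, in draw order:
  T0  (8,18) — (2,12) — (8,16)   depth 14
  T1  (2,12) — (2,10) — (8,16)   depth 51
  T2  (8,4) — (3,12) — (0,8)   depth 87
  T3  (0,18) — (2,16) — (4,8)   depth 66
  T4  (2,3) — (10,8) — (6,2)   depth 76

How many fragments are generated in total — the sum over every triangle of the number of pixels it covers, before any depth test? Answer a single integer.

T0:
  2·area = 12
  edge (8, 18)→(2, 12): d=(-6,-6) top-left  bias=+0
  edge (2, 12)→(8, 16): d=(6,4) right/bottom  bias=-1
  edge (8, 16)→(8, 18): d=(0,2) right/bottom  bias=-1
    (0,5)@(1, 11): e=[0,-2,14] → ·  [on edge]
    (1,6)@(3, 13): e=[0,2,10] → █  [on edge]
    (2,6)@(5, 13): e=[12,-6,6] → ·
    (1,7)@(3, 15): e=[-12,14,10] → ·
    (2,7)@(5, 15): e=[0,6,6] → █  [on edge]
    (3,7)@(7, 15): e=[12,-2,2] → ·
    (2,8)@(5, 17): e=[-12,18,6] → ·
    (3,8)@(7, 17): e=[0,10,2] → █  [on edge]
    (4,8)@(9, 17): e=[12,2,-2] → ·
    (3,9)@(7, 19): e=[-12,22,2] → ·
    (4,9)@(9, 19): e=[0,14,-2] → ·  [on edge]
  covered (3 px):
    · · · · · · ·
    · · · · · · ·
    · · · · · · ·
    · · · · · · ·
    · · · · · · ·
    · · · · · · ·
    · █ · · · · ·
    · · █ · · · ·
    · · · █ · · ·
    · · · · · · ·
T1:
  2·area = 12
  edge (2, 12)→(2, 10): d=(0,-2) top-left  bias=+0
  edge (2, 10)→(8, 16): d=(6,6) right/bottom  bias=-1
  edge (8, 16)→(2, 12): d=(-6,-4) top-left  bias=+0
    (0,4)@(1, 9): e=[-2,0,14] → ·  [on edge]
    (1,5)@(3, 11): e=[2,0,10] → ·  [on edge]
    (2,6)@(5, 13): e=[6,0,6] → ·  [on edge]
    (3,7)@(7, 15): e=[10,0,2] → ·  [on edge]
    (4,8)@(9, 17): e=[14,0,-2] → ·  [on edge]
    (5,9)@(11, 19): e=[18,0,-6] → ·  [on edge]
  covered (0 px):
    · · · · · · ·
    · · · · · · ·
    · · · · · · ·
    · · · · · · ·
    · · · · · · ·
    · · · · · · ·
    · · · · · · ·
    · · · · · · ·
    · · · · · · ·
    · · · · · · ·
T2:
  2·area = 44
  edge (8, 4)→(3, 12): d=(-5,8) right/bottom  bias=-1
  edge (3, 12)→(0, 8): d=(-3,-4) top-left  bias=+0
  edge (0, 8)→(8, 4): d=(8,-4) top-left  bias=+0
    (3,2)@(7, 5): e=[3,37,4] → █
    (4,2)@(9, 5): e=[-13,45,12] → ·
    (1,3)@(3, 7): e=[25,15,4] → █
    (2,3)@(5, 7): e=[9,23,12] → █
    (3,3)@(7, 7): e=[-7,31,20] → ·
    (0,4)@(1, 9): e=[31,1,12] → █
    (2,4)@(5, 9): e=[-1,17,28] → ·
    (0,5)@(1, 11): e=[21,-5,28] → ·
    (1,5)@(3, 11): e=[5,3,36] → █
    (2,5)@(5, 11): e=[-11,11,44] → ·
    (1,6)@(3, 13): e=[-5,-3,52] → ·
  covered (6 px):
    · · · · · · ·
    · · · · · · ·
    · · · █ · · ·
    · █ █ · · · ·
    █ █ · · · · ·
    · █ · · · · ·
    · · · · · · ·
    · · · · · · ·
    · · · · · · ·
    · · · · · · ·
T3:
  2·area = 12  (B↔C swapped to make it positive)
  edge (0, 18)→(4, 8): d=(4,-10) top-left  bias=+0
  edge (4, 8)→(2, 16): d=(-2,8) right/bottom  bias=-1
  edge (2, 16)→(0, 18): d=(-2,2) right/bottom  bias=-1
    (6,2)@(13, 5): e=[78,-66,0] → ·  [on edge]
    (5,3)@(11, 7): e=[66,-54,0] → ·  [on edge]
    (4,4)@(9, 9): e=[54,-42,0] → ·  [on edge]
    (1,5)@(3, 11): e=[2,2,8] → █
    (2,5)@(5, 11): e=[22,-14,4] → ·
    (3,5)@(7, 11): e=[42,-30,0] → ·  [on edge]
    (1,6)@(3, 13): e=[10,-2,4] → ·
    (2,6)@(5, 13): e=[30,-18,0] → ·  [on edge]
    (1,7)@(3, 15): e=[18,-6,0] → ·  [on edge]
    (0,8)@(1, 17): e=[6,6,0] → ·  [on edge]
  covered (1 px):
    · · · · · · ·
    · · · · · · ·
    · · · · · · ·
    · · · · · · ·
    · · · · · · ·
    · █ · · · · ·
    · · · · · · ·
    · · · · · · ·
    · · · · · · ·
    · · · · · · ·
T4:
  2·area = 28  (B↔C swapped to make it positive)
  edge (2, 3)→(6, 2): d=(4,-1) top-left  bias=+0
  edge (6, 2)→(10, 8): d=(4,6) right/bottom  bias=-1
  edge (10, 8)→(2, 3): d=(-8,-5) top-left  bias=+0
    (1,1)@(3, 3): e=[1,22,5] → █
    (2,1)@(5, 3): e=[3,10,15] → █
    (3,1)@(7, 3): e=[5,-2,25] → ·
    (1,2)@(3, 5): e=[9,30,-11] → ·
    (2,2)@(5, 5): e=[11,18,-1] → ·
    (3,2)@(7, 5): e=[13,6,9] → █
    (4,2)@(9, 5): e=[15,-6,19] → ·
    (3,3)@(7, 7): e=[21,14,-7] → ·
    (4,3)@(9, 7): e=[23,2,3] → █
    (5,3)@(11, 7): e=[25,-10,13] → ·
    (4,4)@(9, 9): e=[31,10,-13] → ·
  covered (4 px):
    · · · · · · ·
    · █ █ · · · ·
    · · · █ · · ·
    · · · · █ · ·
    · · · · · · ·
    · · · · · · ·
    · · · · · · ·
    · · · · · · ·
    · · · · · · ·
    · · · · · · ·

Result: 14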